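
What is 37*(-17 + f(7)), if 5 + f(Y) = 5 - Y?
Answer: -888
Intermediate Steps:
f(Y) = -Y (f(Y) = -5 + (5 - Y) = -Y)
37*(-17 + f(7)) = 37*(-17 - 1*7) = 37*(-17 - 7) = 37*(-24) = -888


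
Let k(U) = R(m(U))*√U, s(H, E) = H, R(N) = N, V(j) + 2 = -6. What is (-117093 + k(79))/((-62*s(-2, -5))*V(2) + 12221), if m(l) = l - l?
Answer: -39031/3743 ≈ -10.428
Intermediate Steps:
V(j) = -8 (V(j) = -2 - 6 = -8)
m(l) = 0
k(U) = 0 (k(U) = 0*√U = 0)
(-117093 + k(79))/((-62*s(-2, -5))*V(2) + 12221) = (-117093 + 0)/(-62*(-2)*(-8) + 12221) = -117093/(124*(-8) + 12221) = -117093/(-992 + 12221) = -117093/11229 = -117093*1/11229 = -39031/3743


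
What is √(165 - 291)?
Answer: 3*I*√14 ≈ 11.225*I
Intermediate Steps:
√(165 - 291) = √(-126) = 3*I*√14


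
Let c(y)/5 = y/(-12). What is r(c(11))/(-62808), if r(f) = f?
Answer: 55/753696 ≈ 7.2974e-5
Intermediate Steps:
c(y) = -5*y/12 (c(y) = 5*(y/(-12)) = 5*(y*(-1/12)) = 5*(-y/12) = -5*y/12)
r(c(11))/(-62808) = -5/12*11/(-62808) = -55/12*(-1/62808) = 55/753696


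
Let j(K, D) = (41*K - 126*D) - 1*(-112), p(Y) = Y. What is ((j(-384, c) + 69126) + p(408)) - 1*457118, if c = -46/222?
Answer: -14918026/37 ≈ -4.0319e+5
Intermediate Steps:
c = -23/111 (c = -46*1/222 = -23/111 ≈ -0.20721)
j(K, D) = 112 - 126*D + 41*K (j(K, D) = (-126*D + 41*K) + 112 = 112 - 126*D + 41*K)
((j(-384, c) + 69126) + p(408)) - 1*457118 = (((112 - 126*(-23/111) + 41*(-384)) + 69126) + 408) - 1*457118 = (((112 + 966/37 - 15744) + 69126) + 408) - 457118 = ((-577418/37 + 69126) + 408) - 457118 = (1980244/37 + 408) - 457118 = 1995340/37 - 457118 = -14918026/37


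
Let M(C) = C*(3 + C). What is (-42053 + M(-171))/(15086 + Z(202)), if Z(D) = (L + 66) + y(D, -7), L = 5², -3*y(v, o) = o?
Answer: -39975/45538 ≈ -0.87784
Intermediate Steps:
y(v, o) = -o/3
L = 25
Z(D) = 280/3 (Z(D) = (25 + 66) - ⅓*(-7) = 91 + 7/3 = 280/3)
(-42053 + M(-171))/(15086 + Z(202)) = (-42053 - 171*(3 - 171))/(15086 + 280/3) = (-42053 - 171*(-168))/(45538/3) = (-42053 + 28728)*(3/45538) = -13325*3/45538 = -39975/45538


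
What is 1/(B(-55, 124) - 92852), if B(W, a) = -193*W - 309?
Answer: -1/82546 ≈ -1.2114e-5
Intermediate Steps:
B(W, a) = -309 - 193*W
1/(B(-55, 124) - 92852) = 1/((-309 - 193*(-55)) - 92852) = 1/((-309 + 10615) - 92852) = 1/(10306 - 92852) = 1/(-82546) = -1/82546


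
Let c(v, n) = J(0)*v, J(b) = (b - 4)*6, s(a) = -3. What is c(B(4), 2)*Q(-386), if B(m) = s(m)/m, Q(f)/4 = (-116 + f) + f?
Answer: -63936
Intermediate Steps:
Q(f) = -464 + 8*f (Q(f) = 4*((-116 + f) + f) = 4*(-116 + 2*f) = -464 + 8*f)
J(b) = -24 + 6*b (J(b) = (-4 + b)*6 = -24 + 6*b)
B(m) = -3/m
c(v, n) = -24*v (c(v, n) = (-24 + 6*0)*v = (-24 + 0)*v = -24*v)
c(B(4), 2)*Q(-386) = (-(-72)/4)*(-464 + 8*(-386)) = (-(-72)/4)*(-464 - 3088) = -24*(-3/4)*(-3552) = 18*(-3552) = -63936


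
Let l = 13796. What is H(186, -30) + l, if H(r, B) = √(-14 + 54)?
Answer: 13796 + 2*√10 ≈ 13802.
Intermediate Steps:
H(r, B) = 2*√10 (H(r, B) = √40 = 2*√10)
H(186, -30) + l = 2*√10 + 13796 = 13796 + 2*√10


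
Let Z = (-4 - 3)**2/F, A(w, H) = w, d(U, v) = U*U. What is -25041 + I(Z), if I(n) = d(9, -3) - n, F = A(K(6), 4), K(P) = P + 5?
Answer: -274609/11 ≈ -24964.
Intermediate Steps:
K(P) = 5 + P
d(U, v) = U**2
F = 11 (F = 5 + 6 = 11)
Z = 49/11 (Z = (-4 - 3)**2/11 = (-7)**2*(1/11) = 49*(1/11) = 49/11 ≈ 4.4545)
I(n) = 81 - n (I(n) = 9**2 - n = 81 - n)
-25041 + I(Z) = -25041 + (81 - 1*49/11) = -25041 + (81 - 49/11) = -25041 + 842/11 = -274609/11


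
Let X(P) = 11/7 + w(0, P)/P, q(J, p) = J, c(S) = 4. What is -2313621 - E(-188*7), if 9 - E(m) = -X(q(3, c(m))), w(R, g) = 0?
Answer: -16195421/7 ≈ -2.3136e+6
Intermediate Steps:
X(P) = 11/7 (X(P) = 11/7 + 0/P = 11*(1/7) + 0 = 11/7 + 0 = 11/7)
E(m) = 74/7 (E(m) = 9 - (-1)*11/7 = 9 - 1*(-11/7) = 9 + 11/7 = 74/7)
-2313621 - E(-188*7) = -2313621 - 1*74/7 = -2313621 - 74/7 = -16195421/7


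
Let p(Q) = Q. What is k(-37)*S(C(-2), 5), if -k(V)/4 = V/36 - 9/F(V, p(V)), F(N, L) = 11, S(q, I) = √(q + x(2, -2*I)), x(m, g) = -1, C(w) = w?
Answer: 731*I*√3/99 ≈ 12.789*I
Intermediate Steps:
S(q, I) = √(-1 + q) (S(q, I) = √(q - 1) = √(-1 + q))
k(V) = 36/11 - V/9 (k(V) = -4*(V/36 - 9/11) = -4*(-9/11 + V/36) = 36/11 - V/9)
k(-37)*S(C(-2), 5) = (36/11 - ⅑*(-37))*√(-1 - 2) = (36/11 + 37/9)*√(-3) = 731*(I*√3)/99 = 731*I*√3/99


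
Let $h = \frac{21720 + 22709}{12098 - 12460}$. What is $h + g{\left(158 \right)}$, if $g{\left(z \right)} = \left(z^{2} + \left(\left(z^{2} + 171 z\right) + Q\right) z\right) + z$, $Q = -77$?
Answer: $\frac{2977808115}{362} \approx 8.226 \cdot 10^{6}$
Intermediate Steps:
$h = - \frac{44429}{362}$ ($h = \frac{44429}{-362} = 44429 \left(- \frac{1}{362}\right) = - \frac{44429}{362} \approx -122.73$)
$g{\left(z \right)} = z + z^{2} + z \left(-77 + z^{2} + 171 z\right)$ ($g{\left(z \right)} = \left(z^{2} + \left(\left(z^{2} + 171 z\right) - 77\right) z\right) + z = \left(z^{2} + \left(-77 + z^{2} + 171 z\right) z\right) + z = \left(z^{2} + z \left(-77 + z^{2} + 171 z\right)\right) + z = z + z^{2} + z \left(-77 + z^{2} + 171 z\right)$)
$h + g{\left(158 \right)} = - \frac{44429}{362} + 158 \left(-76 + 158^{2} + 172 \cdot 158\right) = - \frac{44429}{362} + 158 \left(-76 + 24964 + 27176\right) = - \frac{44429}{362} + 158 \cdot 52064 = - \frac{44429}{362} + 8226112 = \frac{2977808115}{362}$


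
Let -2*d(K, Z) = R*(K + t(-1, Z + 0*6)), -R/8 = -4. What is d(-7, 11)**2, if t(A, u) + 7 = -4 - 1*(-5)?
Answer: 43264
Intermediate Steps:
R = 32 (R = -8*(-4) = 32)
t(A, u) = -6 (t(A, u) = -7 + (-4 - 1*(-5)) = -7 + (-4 + 5) = -7 + 1 = -6)
d(K, Z) = 96 - 16*K (d(K, Z) = -16*(K - 6) = -16*(-6 + K) = -(-192 + 32*K)/2 = 96 - 16*K)
d(-7, 11)**2 = (96 - 16*(-7))**2 = (96 + 112)**2 = 208**2 = 43264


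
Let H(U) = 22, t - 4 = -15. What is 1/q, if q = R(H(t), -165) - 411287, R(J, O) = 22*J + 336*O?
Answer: -1/466243 ≈ -2.1448e-6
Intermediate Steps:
t = -11 (t = 4 - 15 = -11)
q = -466243 (q = (22*22 + 336*(-165)) - 411287 = (484 - 55440) - 411287 = -54956 - 411287 = -466243)
1/q = 1/(-466243) = -1/466243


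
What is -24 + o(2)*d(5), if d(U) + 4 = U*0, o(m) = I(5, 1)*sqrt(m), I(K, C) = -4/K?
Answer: -24 + 16*sqrt(2)/5 ≈ -19.475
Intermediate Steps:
o(m) = -4*sqrt(m)/5 (o(m) = (-4/5)*sqrt(m) = (-4*1/5)*sqrt(m) = -4*sqrt(m)/5)
d(U) = -4 (d(U) = -4 + U*0 = -4 + 0 = -4)
-24 + o(2)*d(5) = -24 - 4*sqrt(2)/5*(-4) = -24 + 16*sqrt(2)/5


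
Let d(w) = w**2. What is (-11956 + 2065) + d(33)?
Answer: -8802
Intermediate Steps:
(-11956 + 2065) + d(33) = (-11956 + 2065) + 33**2 = -9891 + 1089 = -8802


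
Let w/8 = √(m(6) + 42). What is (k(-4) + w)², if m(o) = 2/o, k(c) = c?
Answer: 8176/3 - 64*√381/3 ≈ 2308.9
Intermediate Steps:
w = 8*√381/3 (w = 8*√(2/6 + 42) = 8*√(2*(⅙) + 42) = 8*√(⅓ + 42) = 8*√(127/3) = 8*(√381/3) = 8*√381/3 ≈ 52.051)
(k(-4) + w)² = (-4 + 8*√381/3)²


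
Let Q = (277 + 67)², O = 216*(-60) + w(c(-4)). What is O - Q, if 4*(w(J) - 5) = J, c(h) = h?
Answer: -131292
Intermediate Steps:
w(J) = 5 + J/4
O = -12956 (O = 216*(-60) + (5 + (¼)*(-4)) = -12960 + (5 - 1) = -12960 + 4 = -12956)
Q = 118336 (Q = 344² = 118336)
O - Q = -12956 - 1*118336 = -12956 - 118336 = -131292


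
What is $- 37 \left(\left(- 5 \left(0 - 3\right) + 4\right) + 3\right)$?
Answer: $-814$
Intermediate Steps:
$- 37 \left(\left(- 5 \left(0 - 3\right) + 4\right) + 3\right) = - 37 \left(\left(\left(-5\right) \left(-3\right) + 4\right) + 3\right) = - 37 \left(\left(15 + 4\right) + 3\right) = - 37 \left(19 + 3\right) = \left(-37\right) 22 = -814$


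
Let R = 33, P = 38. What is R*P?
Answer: 1254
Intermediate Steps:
R*P = 33*38 = 1254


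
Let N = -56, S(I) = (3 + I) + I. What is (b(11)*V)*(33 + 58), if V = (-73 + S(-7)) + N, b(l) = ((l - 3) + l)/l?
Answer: -242060/11 ≈ -22005.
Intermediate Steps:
S(I) = 3 + 2*I
b(l) = (-3 + 2*l)/l (b(l) = ((-3 + l) + l)/l = (-3 + 2*l)/l)
V = -140 (V = (-73 + (3 + 2*(-7))) - 56 = (-73 + (3 - 14)) - 56 = (-73 - 11) - 56 = -84 - 56 = -140)
(b(11)*V)*(33 + 58) = ((2 - 3/11)*(-140))*(33 + 58) = ((2 - 3*1/11)*(-140))*91 = ((2 - 3/11)*(-140))*91 = ((19/11)*(-140))*91 = -2660/11*91 = -242060/11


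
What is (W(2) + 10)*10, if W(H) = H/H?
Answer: 110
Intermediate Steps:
W(H) = 1
(W(2) + 10)*10 = (1 + 10)*10 = 11*10 = 110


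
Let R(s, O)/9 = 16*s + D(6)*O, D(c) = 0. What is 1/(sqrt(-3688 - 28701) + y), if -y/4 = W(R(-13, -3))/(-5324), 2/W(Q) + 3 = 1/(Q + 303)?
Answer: -4915950006/317955665212547125 - 68717455199932*I*sqrt(661)/317955665212547125 ≈ -1.5461e-8 - 0.0055565*I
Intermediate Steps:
R(s, O) = 144*s (R(s, O) = 9*(16*s + 0*O) = 9*(16*s + 0) = 9*(16*s) = 144*s)
W(Q) = 2/(-3 + 1/(303 + Q)) (W(Q) = 2/(-3 + 1/(Q + 303)) = 2/(-3 + 1/(303 + Q)))
y = -1569/3133174 (y = -4*2*(-303 - 144*(-13))/(908 + 3*(144*(-13)))/(-5324) = -4*2*(-303 - 1*(-1872))/(908 + 3*(-1872))*(-1)/5324 = -4*2*(-303 + 1872)/(908 - 5616)*(-1)/5324 = -4*2*1569/(-4708)*(-1)/5324 = -4*2*(-1/4708)*1569*(-1)/5324 = -(-3138)*(-1)/(1177*5324) = -4*1569/12532696 = -1569/3133174 ≈ -0.00050077)
1/(sqrt(-3688 - 28701) + y) = 1/(sqrt(-3688 - 28701) - 1569/3133174) = 1/(sqrt(-32389) - 1569/3133174) = 1/(7*I*sqrt(661) - 1569/3133174) = 1/(-1569/3133174 + 7*I*sqrt(661))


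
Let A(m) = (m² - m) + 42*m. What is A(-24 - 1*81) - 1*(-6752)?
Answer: 13472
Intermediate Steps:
A(m) = m² + 41*m
A(-24 - 1*81) - 1*(-6752) = (-24 - 1*81)*(41 + (-24 - 1*81)) - 1*(-6752) = (-24 - 81)*(41 + (-24 - 81)) + 6752 = -105*(41 - 105) + 6752 = -105*(-64) + 6752 = 6720 + 6752 = 13472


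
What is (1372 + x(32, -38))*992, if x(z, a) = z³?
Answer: 33866880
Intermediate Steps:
(1372 + x(32, -38))*992 = (1372 + 32³)*992 = (1372 + 32768)*992 = 34140*992 = 33866880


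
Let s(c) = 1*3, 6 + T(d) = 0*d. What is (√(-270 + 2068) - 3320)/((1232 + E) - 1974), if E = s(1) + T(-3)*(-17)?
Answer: 3320/637 - √1798/637 ≈ 5.1454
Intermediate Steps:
T(d) = -6 (T(d) = -6 + 0*d = -6 + 0 = -6)
s(c) = 3
E = 105 (E = 3 - 6*(-17) = 3 + 102 = 105)
(√(-270 + 2068) - 3320)/((1232 + E) - 1974) = (√(-270 + 2068) - 3320)/((1232 + 105) - 1974) = (√1798 - 3320)/(1337 - 1974) = (-3320 + √1798)/(-637) = (-3320 + √1798)*(-1/637) = 3320/637 - √1798/637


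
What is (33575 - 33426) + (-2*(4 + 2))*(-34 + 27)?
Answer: 233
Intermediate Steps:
(33575 - 33426) + (-2*(4 + 2))*(-34 + 27) = 149 - 2*6*(-7) = 149 - 12*(-7) = 149 + 84 = 233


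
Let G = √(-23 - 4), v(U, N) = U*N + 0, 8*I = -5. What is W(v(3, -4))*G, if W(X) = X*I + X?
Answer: -27*I*√3/2 ≈ -23.383*I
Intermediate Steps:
I = -5/8 (I = (⅛)*(-5) = -5/8 ≈ -0.62500)
v(U, N) = N*U (v(U, N) = N*U + 0 = N*U)
G = 3*I*√3 (G = √(-27) = 3*I*√3 ≈ 5.1962*I)
W(X) = 3*X/8 (W(X) = X*(-5/8) + X = -5*X/8 + X = 3*X/8)
W(v(3, -4))*G = (3*(-4*3)/8)*(3*I*√3) = ((3/8)*(-12))*(3*I*√3) = -27*I*√3/2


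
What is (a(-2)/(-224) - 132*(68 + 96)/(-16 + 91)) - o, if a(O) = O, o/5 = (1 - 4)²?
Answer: -934167/2800 ≈ -333.63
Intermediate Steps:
o = 45 (o = 5*(1 - 4)² = 5*(-3)² = 5*9 = 45)
(a(-2)/(-224) - 132*(68 + 96)/(-16 + 91)) - o = (-2/(-224) - 132*(68 + 96)/(-16 + 91)) - 1*45 = (-2*(-1/224) - 132/(75/164)) - 45 = (1/112 - 132/(75*(1/164))) - 45 = (1/112 - 132/75/164) - 45 = (1/112 - 132*164/75) - 45 = (1/112 - 7216/25) - 45 = -808167/2800 - 45 = -934167/2800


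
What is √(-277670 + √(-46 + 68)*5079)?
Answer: √(-277670 + 5079*√22) ≈ 503.83*I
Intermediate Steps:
√(-277670 + √(-46 + 68)*5079) = √(-277670 + √22*5079) = √(-277670 + 5079*√22)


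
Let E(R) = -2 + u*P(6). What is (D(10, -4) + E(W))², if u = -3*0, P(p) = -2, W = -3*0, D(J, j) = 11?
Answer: 81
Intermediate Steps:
W = 0
u = 0
E(R) = -2 (E(R) = -2 + 0*(-2) = -2 + 0 = -2)
(D(10, -4) + E(W))² = (11 - 2)² = 9² = 81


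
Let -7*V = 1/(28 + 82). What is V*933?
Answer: -933/770 ≈ -1.2117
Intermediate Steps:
V = -1/770 (V = -1/(7*(28 + 82)) = -⅐/110 = -⅐*1/110 = -1/770 ≈ -0.0012987)
V*933 = -1/770*933 = -933/770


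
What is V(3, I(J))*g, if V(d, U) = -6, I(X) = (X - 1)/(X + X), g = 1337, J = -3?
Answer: -8022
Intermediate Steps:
I(X) = (-1 + X)/(2*X) (I(X) = (-1 + X)/((2*X)) = (-1 + X)*(1/(2*X)) = (-1 + X)/(2*X))
V(3, I(J))*g = -6*1337 = -8022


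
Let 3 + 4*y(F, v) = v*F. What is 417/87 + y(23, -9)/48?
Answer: 3433/928 ≈ 3.6994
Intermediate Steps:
y(F, v) = -¾ + F*v/4 (y(F, v) = -¾ + (v*F)/4 = -¾ + (F*v)/4 = -¾ + F*v/4)
417/87 + y(23, -9)/48 = 417/87 + (-¾ + (¼)*23*(-9))/48 = 417*(1/87) + (-¾ - 207/4)*(1/48) = 139/29 - 105/2*1/48 = 139/29 - 35/32 = 3433/928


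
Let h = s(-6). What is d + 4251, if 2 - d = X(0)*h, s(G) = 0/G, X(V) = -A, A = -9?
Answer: 4253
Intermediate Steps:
X(V) = 9 (X(V) = -1*(-9) = 9)
s(G) = 0
h = 0
d = 2 (d = 2 - 9*0 = 2 - 1*0 = 2 + 0 = 2)
d + 4251 = 2 + 4251 = 4253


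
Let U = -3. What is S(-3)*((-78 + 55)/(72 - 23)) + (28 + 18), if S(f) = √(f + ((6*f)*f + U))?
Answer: 46 - 92*√3/49 ≈ 42.748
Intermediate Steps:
S(f) = √(-3 + f + 6*f²) (S(f) = √(f + ((6*f)*f - 3)) = √(f + (6*f² - 3)) = √(f + (-3 + 6*f²)) = √(-3 + f + 6*f²))
S(-3)*((-78 + 55)/(72 - 23)) + (28 + 18) = √(-3 - 3 + 6*(-3)²)*((-78 + 55)/(72 - 23)) + (28 + 18) = √(-3 - 3 + 6*9)*(-23/49) + 46 = √(-3 - 3 + 54)*(-23*1/49) + 46 = √48*(-23/49) + 46 = (4*√3)*(-23/49) + 46 = -92*√3/49 + 46 = 46 - 92*√3/49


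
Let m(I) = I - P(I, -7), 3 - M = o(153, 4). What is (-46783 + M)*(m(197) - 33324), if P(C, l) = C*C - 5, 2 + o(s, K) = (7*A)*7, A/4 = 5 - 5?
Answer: 3364788318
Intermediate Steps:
A = 0 (A = 4*(5 - 5) = 4*0 = 0)
o(s, K) = -2 (o(s, K) = -2 + (7*0)*7 = -2 + 0*7 = -2 + 0 = -2)
P(C, l) = -5 + C² (P(C, l) = C² - 5 = -5 + C²)
M = 5 (M = 3 - 1*(-2) = 3 + 2 = 5)
m(I) = 5 + I - I² (m(I) = I - (-5 + I²) = I + (5 - I²) = 5 + I - I²)
(-46783 + M)*(m(197) - 33324) = (-46783 + 5)*((5 + 197 - 1*197²) - 33324) = -46778*((5 + 197 - 1*38809) - 33324) = -46778*((5 + 197 - 38809) - 33324) = -46778*(-38607 - 33324) = -46778*(-71931) = 3364788318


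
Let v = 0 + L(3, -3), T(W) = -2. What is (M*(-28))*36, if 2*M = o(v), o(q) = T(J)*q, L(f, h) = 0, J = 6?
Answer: 0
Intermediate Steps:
v = 0 (v = 0 + 0 = 0)
o(q) = -2*q
M = 0 (M = (-2*0)/2 = (½)*0 = 0)
(M*(-28))*36 = (0*(-28))*36 = 0*36 = 0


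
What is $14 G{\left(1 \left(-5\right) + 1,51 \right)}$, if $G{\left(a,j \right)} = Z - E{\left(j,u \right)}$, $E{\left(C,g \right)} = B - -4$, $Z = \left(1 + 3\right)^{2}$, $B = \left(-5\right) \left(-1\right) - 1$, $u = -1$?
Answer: $112$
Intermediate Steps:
$B = 4$ ($B = 5 - 1 = 4$)
$Z = 16$ ($Z = 4^{2} = 16$)
$E{\left(C,g \right)} = 8$ ($E{\left(C,g \right)} = 4 - -4 = 4 + 4 = 8$)
$G{\left(a,j \right)} = 8$ ($G{\left(a,j \right)} = 16 - 8 = 8$)
$14 G{\left(1 \left(-5\right) + 1,51 \right)} = 14 \cdot 8 = 112$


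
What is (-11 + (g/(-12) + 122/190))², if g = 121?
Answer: 543029809/1299600 ≈ 417.84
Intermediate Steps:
(-11 + (g/(-12) + 122/190))² = (-11 + (121/(-12) + 122/190))² = (-11 + (121*(-1/12) + 122*(1/190)))² = (-11 + (-121/12 + 61/95))² = (-11 - 10763/1140)² = (-23303/1140)² = 543029809/1299600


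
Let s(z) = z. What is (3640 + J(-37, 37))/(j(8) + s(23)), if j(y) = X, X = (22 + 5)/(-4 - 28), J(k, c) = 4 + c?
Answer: 117792/709 ≈ 166.14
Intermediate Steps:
X = -27/32 (X = 27/(-32) = 27*(-1/32) = -27/32 ≈ -0.84375)
j(y) = -27/32
(3640 + J(-37, 37))/(j(8) + s(23)) = (3640 + (4 + 37))/(-27/32 + 23) = (3640 + 41)/(709/32) = 3681*(32/709) = 117792/709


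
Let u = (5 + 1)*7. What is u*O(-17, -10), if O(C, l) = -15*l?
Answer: 6300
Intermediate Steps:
u = 42 (u = 6*7 = 42)
u*O(-17, -10) = 42*(-15*(-10)) = 42*150 = 6300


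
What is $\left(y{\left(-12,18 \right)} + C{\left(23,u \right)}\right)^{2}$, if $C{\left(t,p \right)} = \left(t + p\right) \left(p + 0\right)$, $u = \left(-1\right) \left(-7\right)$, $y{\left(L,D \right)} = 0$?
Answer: $44100$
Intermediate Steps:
$u = 7$
$C{\left(t,p \right)} = p \left(p + t\right)$ ($C{\left(t,p \right)} = \left(p + t\right) p = p \left(p + t\right)$)
$\left(y{\left(-12,18 \right)} + C{\left(23,u \right)}\right)^{2} = \left(0 + 7 \left(7 + 23\right)\right)^{2} = \left(0 + 7 \cdot 30\right)^{2} = \left(0 + 210\right)^{2} = 210^{2} = 44100$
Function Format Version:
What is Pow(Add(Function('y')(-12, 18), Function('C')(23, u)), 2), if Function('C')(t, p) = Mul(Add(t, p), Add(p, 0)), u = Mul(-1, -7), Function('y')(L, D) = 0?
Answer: 44100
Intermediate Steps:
u = 7
Function('C')(t, p) = Mul(p, Add(p, t)) (Function('C')(t, p) = Mul(Add(p, t), p) = Mul(p, Add(p, t)))
Pow(Add(Function('y')(-12, 18), Function('C')(23, u)), 2) = Pow(Add(0, Mul(7, Add(7, 23))), 2) = Pow(Add(0, Mul(7, 30)), 2) = Pow(Add(0, 210), 2) = Pow(210, 2) = 44100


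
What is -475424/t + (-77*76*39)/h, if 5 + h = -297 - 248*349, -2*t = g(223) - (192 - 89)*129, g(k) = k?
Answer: -4975211350/70916291 ≈ -70.156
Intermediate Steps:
t = 6532 (t = -(223 - (192 - 89)*129)/2 = -(223 - 103*129)/2 = -(223 - 1*13287)/2 = -(223 - 13287)/2 = -½*(-13064) = 6532)
h = -86854 (h = -5 + (-297 - 248*349) = -5 + (-297 - 86552) = -5 - 86849 = -86854)
-475424/t + (-77*76*39)/h = -475424/6532 + (-77*76*39)/(-86854) = -475424*1/6532 - 5852*39*(-1/86854) = -118856/1633 - 228228*(-1/86854) = -118856/1633 + 114114/43427 = -4975211350/70916291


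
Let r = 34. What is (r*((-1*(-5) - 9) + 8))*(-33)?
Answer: -4488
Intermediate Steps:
(r*((-1*(-5) - 9) + 8))*(-33) = (34*((-1*(-5) - 9) + 8))*(-33) = (34*((5 - 9) + 8))*(-33) = (34*(-4 + 8))*(-33) = (34*4)*(-33) = 136*(-33) = -4488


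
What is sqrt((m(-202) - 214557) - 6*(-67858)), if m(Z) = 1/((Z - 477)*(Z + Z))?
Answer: sqrt(3623082936482303)/137158 ≈ 438.85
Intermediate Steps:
m(Z) = 1/(2*Z*(-477 + Z)) (m(Z) = 1/((-477 + Z)*(2*Z)) = 1/(2*Z*(-477 + Z)))
sqrt((m(-202) - 214557) - 6*(-67858)) = sqrt(((1/2)/(-202*(-477 - 202)) - 214557) - 6*(-67858)) = sqrt(((1/2)*(-1/202)/(-679) - 214557) + 407148) = sqrt(((1/2)*(-1/202)*(-1/679) - 214557) + 407148) = sqrt((1/274316 - 214557) + 407148) = sqrt(-58856418011/274316 + 407148) = sqrt(52830792757/274316) = sqrt(3623082936482303)/137158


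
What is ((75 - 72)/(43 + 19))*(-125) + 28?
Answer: 1361/62 ≈ 21.952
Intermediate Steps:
((75 - 72)/(43 + 19))*(-125) + 28 = (3/62)*(-125) + 28 = -375/62 + 28 = 1361/62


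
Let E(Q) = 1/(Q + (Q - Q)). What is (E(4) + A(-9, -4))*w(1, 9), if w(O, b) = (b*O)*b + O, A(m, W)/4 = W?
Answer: -2583/2 ≈ -1291.5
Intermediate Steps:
A(m, W) = 4*W
w(O, b) = O + O*b² (w(O, b) = (O*b)*b + O = O*b² + O = O + O*b²)
E(Q) = 1/Q (E(Q) = 1/(Q + 0) = 1/Q)
(E(4) + A(-9, -4))*w(1, 9) = (1/4 + 4*(-4))*(1*(1 + 9²)) = (¼ - 16)*(1*(1 + 81)) = -63*82/4 = -63/4*82 = -2583/2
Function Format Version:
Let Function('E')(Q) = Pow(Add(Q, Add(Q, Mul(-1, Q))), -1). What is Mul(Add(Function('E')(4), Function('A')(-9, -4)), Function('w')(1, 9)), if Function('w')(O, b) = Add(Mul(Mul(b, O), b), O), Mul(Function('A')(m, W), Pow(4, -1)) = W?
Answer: Rational(-2583, 2) ≈ -1291.5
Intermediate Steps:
Function('A')(m, W) = Mul(4, W)
Function('w')(O, b) = Add(O, Mul(O, Pow(b, 2))) (Function('w')(O, b) = Add(Mul(Mul(O, b), b), O) = Add(Mul(O, Pow(b, 2)), O) = Add(O, Mul(O, Pow(b, 2))))
Function('E')(Q) = Pow(Q, -1) (Function('E')(Q) = Pow(Add(Q, 0), -1) = Pow(Q, -1))
Mul(Add(Function('E')(4), Function('A')(-9, -4)), Function('w')(1, 9)) = Mul(Add(Pow(4, -1), Mul(4, -4)), Mul(1, Add(1, Pow(9, 2)))) = Mul(Add(Rational(1, 4), -16), Mul(1, Add(1, 81))) = Mul(Rational(-63, 4), Mul(1, 82)) = Mul(Rational(-63, 4), 82) = Rational(-2583, 2)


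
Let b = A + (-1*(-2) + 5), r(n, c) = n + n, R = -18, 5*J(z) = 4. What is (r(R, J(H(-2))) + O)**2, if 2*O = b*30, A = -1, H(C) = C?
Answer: 2916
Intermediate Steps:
J(z) = 4/5 (J(z) = (1/5)*4 = 4/5)
r(n, c) = 2*n
b = 6 (b = -1 + (-1*(-2) + 5) = -1 + (2 + 5) = -1 + 7 = 6)
O = 90 (O = (6*30)/2 = (1/2)*180 = 90)
(r(R, J(H(-2))) + O)**2 = (2*(-18) + 90)**2 = (-36 + 90)**2 = 54**2 = 2916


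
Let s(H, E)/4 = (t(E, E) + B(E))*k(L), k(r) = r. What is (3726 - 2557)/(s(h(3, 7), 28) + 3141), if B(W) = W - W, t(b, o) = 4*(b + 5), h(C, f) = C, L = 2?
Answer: 1169/4197 ≈ 0.27853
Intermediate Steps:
t(b, o) = 20 + 4*b (t(b, o) = 4*(5 + b) = 20 + 4*b)
B(W) = 0
s(H, E) = 160 + 32*E (s(H, E) = 4*(((20 + 4*E) + 0)*2) = 4*((20 + 4*E)*2) = 4*(40 + 8*E) = 160 + 32*E)
(3726 - 2557)/(s(h(3, 7), 28) + 3141) = (3726 - 2557)/((160 + 32*28) + 3141) = 1169/((160 + 896) + 3141) = 1169/(1056 + 3141) = 1169/4197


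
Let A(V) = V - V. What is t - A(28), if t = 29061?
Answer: 29061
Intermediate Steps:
A(V) = 0
t - A(28) = 29061 - 1*0 = 29061 + 0 = 29061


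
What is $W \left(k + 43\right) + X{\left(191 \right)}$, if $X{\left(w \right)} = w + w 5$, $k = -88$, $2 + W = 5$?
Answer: $1011$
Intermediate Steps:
$W = 3$ ($W = -2 + 5 = 3$)
$X{\left(w \right)} = 6 w$ ($X{\left(w \right)} = w + 5 w = 6 w$)
$W \left(k + 43\right) + X{\left(191 \right)} = 3 \left(-88 + 43\right) + 6 \cdot 191 = 3 \left(-45\right) + 1146 = -135 + 1146 = 1011$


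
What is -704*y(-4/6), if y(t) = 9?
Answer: -6336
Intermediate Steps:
-704*y(-4/6) = -704*9 = -6336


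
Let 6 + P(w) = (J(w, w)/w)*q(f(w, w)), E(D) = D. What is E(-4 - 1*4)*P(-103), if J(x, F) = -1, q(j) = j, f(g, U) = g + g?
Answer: 64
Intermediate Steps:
f(g, U) = 2*g
P(w) = -8 (P(w) = -6 + (-1/w)*(2*w) = -6 - 2 = -8)
E(-4 - 1*4)*P(-103) = (-4 - 1*4)*(-8) = (-4 - 4)*(-8) = -8*(-8) = 64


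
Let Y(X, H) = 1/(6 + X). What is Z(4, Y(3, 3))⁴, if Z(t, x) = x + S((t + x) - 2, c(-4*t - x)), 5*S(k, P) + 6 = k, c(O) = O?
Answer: 16/81 ≈ 0.19753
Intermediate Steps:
S(k, P) = -6/5 + k/5
Z(t, x) = -8/5 + t/5 + 6*x/5 (Z(t, x) = x + (-6/5 + ((t + x) - 2)/5) = x + (-6/5 + (-2 + t + x)/5) = x + (-6/5 + (-⅖ + t/5 + x/5)) = x + (-8/5 + t/5 + x/5) = -8/5 + t/5 + 6*x/5)
Z(4, Y(3, 3))⁴ = (-8/5 + (⅕)*4 + 6/(5*(6 + 3)))⁴ = (-8/5 + ⅘ + (6/5)/9)⁴ = (-8/5 + ⅘ + (6/5)*(⅑))⁴ = (-8/5 + ⅘ + 2/15)⁴ = (-⅔)⁴ = 16/81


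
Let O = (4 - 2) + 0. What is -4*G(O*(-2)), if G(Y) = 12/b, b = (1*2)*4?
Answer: -6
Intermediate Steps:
O = 2 (O = 2 + 0 = 2)
b = 8 (b = 2*4 = 8)
G(Y) = 3/2 (G(Y) = 12/8 = 12*(⅛) = 3/2)
-4*G(O*(-2)) = -4*3/2 = -6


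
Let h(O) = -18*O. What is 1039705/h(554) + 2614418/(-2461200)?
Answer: -107708038429/1022628600 ≈ -105.32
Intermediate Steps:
1039705/h(554) + 2614418/(-2461200) = 1039705/((-18*554)) + 2614418/(-2461200) = 1039705/(-9972) + 2614418*(-1/2461200) = 1039705*(-1/9972) - 1307209/1230600 = -1039705/9972 - 1307209/1230600 = -107708038429/1022628600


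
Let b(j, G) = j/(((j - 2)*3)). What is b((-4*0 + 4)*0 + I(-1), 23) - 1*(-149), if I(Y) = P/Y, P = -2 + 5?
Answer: 746/5 ≈ 149.20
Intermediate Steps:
P = 3
I(Y) = 3/Y
b(j, G) = j/(-6 + 3*j) (b(j, G) = j/(((-2 + j)*3)) = j/(-6 + 3*j))
b((-4*0 + 4)*0 + I(-1), 23) - 1*(-149) = ((-4*0 + 4)*0 + 3/(-1))/(3*(-2 + ((-4*0 + 4)*0 + 3/(-1)))) - 1*(-149) = ((0 + 4)*0 + 3*(-1))/(3*(-2 + ((0 + 4)*0 + 3*(-1)))) + 149 = (4*0 - 3)/(3*(-2 + (4*0 - 3))) + 149 = (0 - 3)/(3*(-2 + (0 - 3))) + 149 = (⅓)*(-3)/(-2 - 3) + 149 = (⅓)*(-3)/(-5) + 149 = (⅓)*(-3)*(-⅕) + 149 = ⅕ + 149 = 746/5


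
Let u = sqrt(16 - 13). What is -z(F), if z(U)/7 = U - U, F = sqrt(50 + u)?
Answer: 0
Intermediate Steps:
u = sqrt(3) ≈ 1.7320
F = sqrt(50 + sqrt(3)) ≈ 7.1925
z(U) = 0 (z(U) = 7*(U - U) = 7*0 = 0)
-z(F) = -1*0 = 0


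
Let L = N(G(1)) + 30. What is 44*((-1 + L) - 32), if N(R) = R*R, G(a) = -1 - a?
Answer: 44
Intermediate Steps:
N(R) = R²
L = 34 (L = (-1 - 1*1)² + 30 = (-1 - 1)² + 30 = (-2)² + 30 = 4 + 30 = 34)
44*((-1 + L) - 32) = 44*((-1 + 34) - 32) = 44*(33 - 32) = 44*1 = 44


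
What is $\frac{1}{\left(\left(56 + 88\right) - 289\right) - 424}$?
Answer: $- \frac{1}{569} \approx -0.0017575$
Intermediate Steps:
$\frac{1}{\left(\left(56 + 88\right) - 289\right) - 424} = \frac{1}{\left(144 - 289\right) - 424} = \frac{1}{-145 - 424} = \frac{1}{-569} = - \frac{1}{569}$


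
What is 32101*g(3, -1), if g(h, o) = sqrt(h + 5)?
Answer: 64202*sqrt(2) ≈ 90795.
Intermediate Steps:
g(h, o) = sqrt(5 + h)
32101*g(3, -1) = 32101*sqrt(5 + 3) = 32101*sqrt(8) = 32101*(2*sqrt(2)) = 64202*sqrt(2)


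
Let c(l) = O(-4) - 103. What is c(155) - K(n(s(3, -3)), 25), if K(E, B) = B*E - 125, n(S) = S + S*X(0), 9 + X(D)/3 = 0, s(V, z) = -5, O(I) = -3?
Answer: -3231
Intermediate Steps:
c(l) = -106 (c(l) = -3 - 103 = -106)
X(D) = -27 (X(D) = -27 + 3*0 = -27 + 0 = -27)
n(S) = -26*S (n(S) = S + S*(-27) = S - 27*S = -26*S)
K(E, B) = -125 + B*E
c(155) - K(n(s(3, -3)), 25) = -106 - (-125 + 25*(-26*(-5))) = -106 - (-125 + 25*130) = -106 - (-125 + 3250) = -106 - 1*3125 = -106 - 3125 = -3231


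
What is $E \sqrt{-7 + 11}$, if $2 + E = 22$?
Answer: $40$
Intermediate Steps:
$E = 20$ ($E = -2 + 22 = 20$)
$E \sqrt{-7 + 11} = 20 \sqrt{-7 + 11} = 20 \sqrt{4} = 20 \cdot 2 = 40$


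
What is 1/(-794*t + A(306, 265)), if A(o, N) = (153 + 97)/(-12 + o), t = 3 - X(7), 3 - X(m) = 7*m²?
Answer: -147/40034149 ≈ -3.6719e-6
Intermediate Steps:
X(m) = 3 - 7*m²
t = 343 (t = 3 - (3 - 7*7²) = 3 - (3 - 7*49) = 3 - (3 - 343) = 3 - 1*(-340) = 3 + 340 = 343)
A(o, N) = 250/(-12 + o)
1/(-794*t + A(306, 265)) = 1/(-794*343 + 250/(-12 + 306)) = 1/(-272342 + 250/294) = 1/(-272342 + 250*(1/294)) = 1/(-272342 + 125/147) = 1/(-40034149/147) = -147/40034149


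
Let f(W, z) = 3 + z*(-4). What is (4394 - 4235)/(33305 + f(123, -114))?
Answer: 159/33764 ≈ 0.0047092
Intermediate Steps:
f(W, z) = 3 - 4*z
(4394 - 4235)/(33305 + f(123, -114)) = (4394 - 4235)/(33305 + (3 - 4*(-114))) = 159/(33305 + (3 + 456)) = 159/(33305 + 459) = 159/33764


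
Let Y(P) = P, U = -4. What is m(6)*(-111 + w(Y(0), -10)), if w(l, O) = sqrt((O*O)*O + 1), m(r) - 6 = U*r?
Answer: 1998 - 54*I*sqrt(111) ≈ 1998.0 - 568.93*I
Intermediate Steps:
m(r) = 6 - 4*r
w(l, O) = sqrt(1 + O**3) (w(l, O) = sqrt(O**2*O + 1) = sqrt(O**3 + 1) = sqrt(1 + O**3))
m(6)*(-111 + w(Y(0), -10)) = (6 - 4*6)*(-111 + sqrt(1 + (-10)**3)) = (6 - 24)*(-111 + sqrt(1 - 1000)) = -18*(-111 + sqrt(-999)) = -18*(-111 + 3*I*sqrt(111)) = 1998 - 54*I*sqrt(111)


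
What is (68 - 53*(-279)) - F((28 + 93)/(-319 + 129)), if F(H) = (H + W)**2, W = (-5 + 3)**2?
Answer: 535857179/36100 ≈ 14844.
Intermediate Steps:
W = 4 (W = (-2)**2 = 4)
F(H) = (4 + H)**2 (F(H) = (H + 4)**2 = (4 + H)**2)
(68 - 53*(-279)) - F((28 + 93)/(-319 + 129)) = (68 - 53*(-279)) - (4 + (28 + 93)/(-319 + 129))**2 = (68 + 14787) - (4 + 121/(-190))**2 = 14855 - (4 + 121*(-1/190))**2 = 14855 - (4 - 121/190)**2 = 14855 - (639/190)**2 = 14855 - 1*408321/36100 = 14855 - 408321/36100 = 535857179/36100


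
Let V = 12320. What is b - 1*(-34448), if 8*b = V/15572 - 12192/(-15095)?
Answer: 2024342780587/58764835 ≈ 34448.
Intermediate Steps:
b = 11744507/58764835 (b = (12320/15572 - 12192/(-15095))/8 = (12320*(1/15572) - 12192*(-1/15095))/8 = (3080/3893 + 12192/15095)/8 = (⅛)*(93956056/58764835) = 11744507/58764835 ≈ 0.19986)
b - 1*(-34448) = 11744507/58764835 - 1*(-34448) = 11744507/58764835 + 34448 = 2024342780587/58764835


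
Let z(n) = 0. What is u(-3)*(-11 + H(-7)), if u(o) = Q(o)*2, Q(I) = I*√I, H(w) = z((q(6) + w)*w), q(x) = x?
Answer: 66*I*√3 ≈ 114.32*I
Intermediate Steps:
H(w) = 0
Q(I) = I^(3/2)
u(o) = 2*o^(3/2) (u(o) = o^(3/2)*2 = 2*o^(3/2))
u(-3)*(-11 + H(-7)) = (2*(-3)^(3/2))*(-11 + 0) = (2*(-3*I*√3))*(-11) = -6*I*√3*(-11) = 66*I*√3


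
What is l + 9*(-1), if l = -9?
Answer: -18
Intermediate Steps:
l + 9*(-1) = -9 + 9*(-1) = -9 - 9 = -18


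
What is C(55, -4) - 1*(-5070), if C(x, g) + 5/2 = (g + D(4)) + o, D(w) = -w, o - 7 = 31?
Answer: 10195/2 ≈ 5097.5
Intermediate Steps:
o = 38 (o = 7 + 31 = 38)
C(x, g) = 63/2 + g (C(x, g) = -5/2 + ((g - 1*4) + 38) = -5/2 + ((g - 4) + 38) = -5/2 + ((-4 + g) + 38) = -5/2 + (34 + g) = 63/2 + g)
C(55, -4) - 1*(-5070) = (63/2 - 4) - 1*(-5070) = 55/2 + 5070 = 10195/2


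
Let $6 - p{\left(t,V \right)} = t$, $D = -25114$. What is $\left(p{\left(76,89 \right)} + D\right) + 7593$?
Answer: $-17591$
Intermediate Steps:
$p{\left(t,V \right)} = 6 - t$
$\left(p{\left(76,89 \right)} + D\right) + 7593 = \left(\left(6 - 76\right) - 25114\right) + 7593 = \left(-70 - 25114\right) + 7593 = -25184 + 7593 = -17591$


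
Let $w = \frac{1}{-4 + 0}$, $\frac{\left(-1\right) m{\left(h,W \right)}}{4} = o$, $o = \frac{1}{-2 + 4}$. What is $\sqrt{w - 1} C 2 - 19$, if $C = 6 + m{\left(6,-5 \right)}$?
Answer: $-19 + 4 i \sqrt{5} \approx -19.0 + 8.9443 i$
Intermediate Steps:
$o = \frac{1}{2} \approx 0.5$
$m{\left(h,W \right)} = -2$ ($m{\left(h,W \right)} = \left(-4\right) \frac{1}{2} = -2$)
$w = - \frac{1}{4}$ ($w = \frac{1}{-4} = - \frac{1}{4} \approx -0.25$)
$C = 4$ ($C = 6 - 2 = 4$)
$\sqrt{w - 1} C 2 - 19 = \sqrt{- \frac{1}{4} - 1} \cdot 4 \cdot 2 - 19 = \sqrt{- \frac{5}{4}} \cdot 4 \cdot 2 - 19 = \frac{i \sqrt{5}}{2} \cdot 4 \cdot 2 - 19 = 2 i \sqrt{5} \cdot 2 - 19 = 4 i \sqrt{5} - 19 = -19 + 4 i \sqrt{5}$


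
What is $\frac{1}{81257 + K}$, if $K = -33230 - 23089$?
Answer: $\frac{1}{24938} \approx 4.0099 \cdot 10^{-5}$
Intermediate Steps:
$K = -56319$ ($K = -33230 - 23089 = -56319$)
$\frac{1}{81257 + K} = \frac{1}{81257 - 56319} = \frac{1}{24938}$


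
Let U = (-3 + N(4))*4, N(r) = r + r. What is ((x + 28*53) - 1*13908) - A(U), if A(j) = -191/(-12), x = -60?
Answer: -149999/12 ≈ -12500.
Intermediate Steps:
N(r) = 2*r
U = 20 (U = (-3 + 2*4)*4 = (-3 + 8)*4 = 5*4 = 20)
A(j) = 191/12 (A(j) = -191*(-1/12) = 191/12)
((x + 28*53) - 1*13908) - A(U) = ((-60 + 28*53) - 1*13908) - 1*191/12 = ((-60 + 1484) - 13908) - 191/12 = (1424 - 13908) - 191/12 = -12484 - 191/12 = -149999/12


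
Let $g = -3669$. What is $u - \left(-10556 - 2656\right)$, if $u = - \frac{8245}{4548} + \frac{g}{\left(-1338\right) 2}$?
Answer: $\frac{3349803791}{253551} \approx 13212.0$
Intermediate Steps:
$u = - \frac{112021}{253551}$ ($u = - \frac{8245}{4548} - \frac{3669}{\left(-1338\right) 2} = \left(-8245\right) \frac{1}{4548} - \frac{3669}{-2676} = - \frac{8245}{4548} - - \frac{1223}{892} = - \frac{8245}{4548} + \frac{1223}{892} = - \frac{112021}{253551} \approx -0.44181$)
$u - \left(-10556 - 2656\right) = - \frac{112021}{253551} - \left(-10556 - 2656\right) = - \frac{112021}{253551} - -13212 = - \frac{112021}{253551} + 13212 = \frac{3349803791}{253551}$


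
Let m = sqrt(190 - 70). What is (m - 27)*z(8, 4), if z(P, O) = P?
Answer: -216 + 16*sqrt(30) ≈ -128.36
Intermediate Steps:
m = 2*sqrt(30) (m = sqrt(120) = 2*sqrt(30) ≈ 10.954)
(m - 27)*z(8, 4) = (2*sqrt(30) - 27)*8 = (-27 + 2*sqrt(30))*8 = -216 + 16*sqrt(30)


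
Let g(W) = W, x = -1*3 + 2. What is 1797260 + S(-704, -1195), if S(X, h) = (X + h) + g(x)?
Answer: 1795360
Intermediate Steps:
x = -1 (x = -3 + 2 = -1)
S(X, h) = -1 + X + h (S(X, h) = (X + h) - 1 = -1 + X + h)
1797260 + S(-704, -1195) = 1797260 + (-1 - 704 - 1195) = 1797260 - 1900 = 1795360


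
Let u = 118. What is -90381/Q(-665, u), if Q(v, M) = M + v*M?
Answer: 90381/78352 ≈ 1.1535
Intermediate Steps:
Q(v, M) = M + M*v
-90381/Q(-665, u) = -90381*1/(118*(1 - 665)) = -90381/(118*(-664)) = -90381/(-78352) = -90381*(-1/78352) = 90381/78352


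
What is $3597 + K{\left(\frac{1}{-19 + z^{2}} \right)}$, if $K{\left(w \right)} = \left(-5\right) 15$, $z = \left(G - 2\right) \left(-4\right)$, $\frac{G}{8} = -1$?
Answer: $3522$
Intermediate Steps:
$G = -8$ ($G = 8 \left(-1\right) = -8$)
$z = 40$ ($z = \left(-8 - 2\right) \left(-4\right) = \left(-10\right) \left(-4\right) = 40$)
$K{\left(w \right)} = -75$
$3597 + K{\left(\frac{1}{-19 + z^{2}} \right)} = 3597 - 75 = 3522$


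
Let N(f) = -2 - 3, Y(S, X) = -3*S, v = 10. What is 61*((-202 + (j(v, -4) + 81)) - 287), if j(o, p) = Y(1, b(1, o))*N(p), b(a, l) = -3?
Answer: -23973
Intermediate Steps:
N(f) = -5
j(o, p) = 15 (j(o, p) = -3*1*(-5) = -3*(-5) = 15)
61*((-202 + (j(v, -4) + 81)) - 287) = 61*((-202 + (15 + 81)) - 287) = 61*((-202 + 96) - 287) = 61*(-106 - 287) = 61*(-393) = -23973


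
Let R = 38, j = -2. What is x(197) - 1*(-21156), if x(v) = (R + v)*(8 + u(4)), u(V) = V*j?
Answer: 21156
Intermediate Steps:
u(V) = -2*V (u(V) = V*(-2) = -2*V)
x(v) = 0 (x(v) = (38 + v)*(8 - 2*4) = (38 + v)*(8 - 8) = (38 + v)*0 = 0)
x(197) - 1*(-21156) = 0 - 1*(-21156) = 0 + 21156 = 21156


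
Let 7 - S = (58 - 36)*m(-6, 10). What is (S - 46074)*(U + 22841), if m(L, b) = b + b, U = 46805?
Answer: -3239026522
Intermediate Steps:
m(L, b) = 2*b
S = -433 (S = 7 - (58 - 36)*2*10 = 7 - 22*20 = 7 - 1*440 = 7 - 440 = -433)
(S - 46074)*(U + 22841) = (-433 - 46074)*(46805 + 22841) = -46507*69646 = -3239026522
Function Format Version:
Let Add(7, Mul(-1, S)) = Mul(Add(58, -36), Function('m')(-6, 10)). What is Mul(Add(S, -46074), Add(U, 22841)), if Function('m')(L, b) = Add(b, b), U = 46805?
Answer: -3239026522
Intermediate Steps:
Function('m')(L, b) = Mul(2, b)
S = -433 (S = Add(7, Mul(-1, Mul(Add(58, -36), Mul(2, 10)))) = Add(7, Mul(-1, Mul(22, 20))) = Add(7, Mul(-1, 440)) = Add(7, -440) = -433)
Mul(Add(S, -46074), Add(U, 22841)) = Mul(Add(-433, -46074), Add(46805, 22841)) = Mul(-46507, 69646) = -3239026522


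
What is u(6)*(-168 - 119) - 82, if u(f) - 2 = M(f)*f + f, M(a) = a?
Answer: -12710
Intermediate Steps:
u(f) = 2 + f + f**2 (u(f) = 2 + (f*f + f) = 2 + (f**2 + f) = 2 + (f + f**2) = 2 + f + f**2)
u(6)*(-168 - 119) - 82 = (2 + 6 + 6**2)*(-168 - 119) - 82 = (2 + 6 + 36)*(-287) - 82 = 44*(-287) - 82 = -12628 - 82 = -12710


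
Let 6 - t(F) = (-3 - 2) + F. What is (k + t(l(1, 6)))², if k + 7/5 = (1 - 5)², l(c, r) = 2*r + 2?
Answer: 3364/25 ≈ 134.56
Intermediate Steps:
l(c, r) = 2 + 2*r
t(F) = 11 - F (t(F) = 6 - ((-3 - 2) + F) = 6 - (-5 + F) = 6 + (5 - F) = 11 - F)
k = 73/5 (k = -7/5 + (1 - 5)² = -7/5 + (-4)² = -7/5 + 16 = 73/5 ≈ 14.600)
(k + t(l(1, 6)))² = (73/5 + (11 - (2 + 2*6)))² = (73/5 + (11 - (2 + 12)))² = (73/5 + (11 - 1*14))² = (73/5 + (11 - 14))² = (73/5 - 3)² = (58/5)² = 3364/25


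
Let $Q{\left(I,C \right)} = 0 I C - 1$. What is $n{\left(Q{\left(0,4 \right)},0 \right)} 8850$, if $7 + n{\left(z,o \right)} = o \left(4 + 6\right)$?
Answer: $-61950$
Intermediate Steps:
$Q{\left(I,C \right)} = -1$ ($Q{\left(I,C \right)} = 0 C - 1 = 0 - 1 = -1$)
$n{\left(z,o \right)} = -7 + 10 o$ ($n{\left(z,o \right)} = -7 + o \left(4 + 6\right) = -7 + o 10 = -7 + 10 o$)
$n{\left(Q{\left(0,4 \right)},0 \right)} 8850 = \left(-7 + 10 \cdot 0\right) 8850 = \left(-7 + 0\right) 8850 = \left(-7\right) 8850 = -61950$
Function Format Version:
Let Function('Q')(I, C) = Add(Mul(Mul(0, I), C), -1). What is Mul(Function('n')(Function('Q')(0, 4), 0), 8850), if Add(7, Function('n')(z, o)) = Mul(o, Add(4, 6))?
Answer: -61950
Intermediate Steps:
Function('Q')(I, C) = -1 (Function('Q')(I, C) = Add(Mul(0, C), -1) = Add(0, -1) = -1)
Function('n')(z, o) = Add(-7, Mul(10, o)) (Function('n')(z, o) = Add(-7, Mul(o, Add(4, 6))) = Add(-7, Mul(o, 10)) = Add(-7, Mul(10, o)))
Mul(Function('n')(Function('Q')(0, 4), 0), 8850) = Mul(Add(-7, Mul(10, 0)), 8850) = Mul(Add(-7, 0), 8850) = Mul(-7, 8850) = -61950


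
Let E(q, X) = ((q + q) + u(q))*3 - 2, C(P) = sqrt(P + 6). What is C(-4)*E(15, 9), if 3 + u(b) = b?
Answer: 124*sqrt(2) ≈ 175.36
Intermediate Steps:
u(b) = -3 + b
C(P) = sqrt(6 + P)
E(q, X) = -11 + 9*q (E(q, X) = ((q + q) + (-3 + q))*3 - 2 = (2*q + (-3 + q))*3 - 2 = (-3 + 3*q)*3 - 2 = (-9 + 9*q) - 2 = -11 + 9*q)
C(-4)*E(15, 9) = sqrt(6 - 4)*(-11 + 9*15) = sqrt(2)*(-11 + 135) = sqrt(2)*124 = 124*sqrt(2)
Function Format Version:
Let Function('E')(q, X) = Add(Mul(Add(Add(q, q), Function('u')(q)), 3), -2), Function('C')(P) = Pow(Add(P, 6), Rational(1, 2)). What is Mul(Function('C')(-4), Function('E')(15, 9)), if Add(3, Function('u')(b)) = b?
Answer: Mul(124, Pow(2, Rational(1, 2))) ≈ 175.36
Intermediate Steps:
Function('u')(b) = Add(-3, b)
Function('C')(P) = Pow(Add(6, P), Rational(1, 2))
Function('E')(q, X) = Add(-11, Mul(9, q)) (Function('E')(q, X) = Add(Mul(Add(Add(q, q), Add(-3, q)), 3), -2) = Add(Mul(Add(Mul(2, q), Add(-3, q)), 3), -2) = Add(Mul(Add(-3, Mul(3, q)), 3), -2) = Add(Add(-9, Mul(9, q)), -2) = Add(-11, Mul(9, q)))
Mul(Function('C')(-4), Function('E')(15, 9)) = Mul(Pow(Add(6, -4), Rational(1, 2)), Add(-11, Mul(9, 15))) = Mul(Pow(2, Rational(1, 2)), Add(-11, 135)) = Mul(Pow(2, Rational(1, 2)), 124) = Mul(124, Pow(2, Rational(1, 2)))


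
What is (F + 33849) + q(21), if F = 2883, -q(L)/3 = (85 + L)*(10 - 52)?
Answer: 50088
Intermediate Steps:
q(L) = 10710 + 126*L (q(L) = -3*(85 + L)*(10 - 52) = -3*(85 + L)*(-42) = -3*(-3570 - 42*L) = 10710 + 126*L)
(F + 33849) + q(21) = (2883 + 33849) + (10710 + 126*21) = 36732 + (10710 + 2646) = 36732 + 13356 = 50088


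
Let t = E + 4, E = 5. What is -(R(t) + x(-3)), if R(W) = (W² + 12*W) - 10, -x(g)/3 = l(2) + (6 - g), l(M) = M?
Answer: -146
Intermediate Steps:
x(g) = -24 + 3*g (x(g) = -3*(2 + (6 - g)) = -3*(8 - g) = -24 + 3*g)
t = 9 (t = 5 + 4 = 9)
R(W) = -10 + W² + 12*W
-(R(t) + x(-3)) = -((-10 + 9² + 12*9) + (-24 + 3*(-3))) = -((-10 + 81 + 108) + (-24 - 9)) = -(179 - 33) = -1*146 = -146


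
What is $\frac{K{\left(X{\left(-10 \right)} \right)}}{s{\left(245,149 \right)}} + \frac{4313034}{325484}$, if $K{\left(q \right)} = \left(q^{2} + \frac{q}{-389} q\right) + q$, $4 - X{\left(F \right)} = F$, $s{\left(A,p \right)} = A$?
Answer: $\frac{31255621319}{2215732330} \approx 14.106$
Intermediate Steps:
$X{\left(F \right)} = 4 - F$
$K{\left(q \right)} = q + \frac{388 q^{2}}{389}$ ($K{\left(q \right)} = \left(q^{2} + q \left(- \frac{1}{389}\right) q\right) + q = \left(q^{2} + - \frac{q}{389} q\right) + q = \left(q^{2} - \frac{q^{2}}{389}\right) + q = \frac{388 q^{2}}{389} + q = q + \frac{388 q^{2}}{389}$)
$\frac{K{\left(X{\left(-10 \right)} \right)}}{s{\left(245,149 \right)}} + \frac{4313034}{325484} = \frac{\frac{1}{389} \left(4 - -10\right) \left(389 + 388 \left(4 - -10\right)\right)}{245} + \frac{4313034}{325484} = \frac{\left(4 + 10\right) \left(389 + 388 \left(4 + 10\right)\right)}{389} \cdot \frac{1}{245} + 4313034 \cdot \frac{1}{325484} = \frac{1}{389} \cdot 14 \left(389 + 388 \cdot 14\right) \frac{1}{245} + \frac{2156517}{162742} = \frac{1}{389} \cdot 14 \left(389 + 5432\right) \frac{1}{245} + \frac{2156517}{162742} = \frac{1}{389} \cdot 14 \cdot 5821 \cdot \frac{1}{245} + \frac{2156517}{162742} = \frac{81494}{389} \cdot \frac{1}{245} + \frac{2156517}{162742} = \frac{11642}{13615} + \frac{2156517}{162742} = \frac{31255621319}{2215732330}$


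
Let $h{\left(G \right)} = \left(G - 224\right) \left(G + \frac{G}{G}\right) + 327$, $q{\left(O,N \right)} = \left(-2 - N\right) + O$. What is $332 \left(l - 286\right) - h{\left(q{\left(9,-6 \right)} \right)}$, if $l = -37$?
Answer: $-104609$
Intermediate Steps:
$q{\left(O,N \right)} = -2 + O - N$
$h{\left(G \right)} = 327 + \left(1 + G\right) \left(-224 + G\right)$ ($h{\left(G \right)} = \left(-224 + G\right) \left(G + 1\right) + 327 = \left(-224 + G\right) \left(1 + G\right) + 327 = \left(1 + G\right) \left(-224 + G\right) + 327 = 327 + \left(1 + G\right) \left(-224 + G\right)$)
$332 \left(l - 286\right) - h{\left(q{\left(9,-6 \right)} \right)} = 332 \left(-37 - 286\right) - \left(103 + \left(-2 + 9 - -6\right)^{2} - 223 \left(-2 + 9 - -6\right)\right) = 332 \left(-323\right) - \left(103 + \left(-2 + 9 + 6\right)^{2} - 223 \left(-2 + 9 + 6\right)\right) = -107236 - \left(103 + 13^{2} - 2899\right) = -107236 - \left(103 + 169 - 2899\right) = -107236 - -2627 = -107236 + 2627 = -104609$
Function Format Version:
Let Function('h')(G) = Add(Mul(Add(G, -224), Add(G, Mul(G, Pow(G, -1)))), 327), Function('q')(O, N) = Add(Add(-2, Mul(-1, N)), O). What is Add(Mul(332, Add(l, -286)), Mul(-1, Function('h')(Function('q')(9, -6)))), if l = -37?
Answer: -104609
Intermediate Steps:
Function('q')(O, N) = Add(-2, O, Mul(-1, N))
Function('h')(G) = Add(327, Mul(Add(1, G), Add(-224, G))) (Function('h')(G) = Add(Mul(Add(-224, G), Add(G, 1)), 327) = Add(Mul(Add(-224, G), Add(1, G)), 327) = Add(Mul(Add(1, G), Add(-224, G)), 327) = Add(327, Mul(Add(1, G), Add(-224, G))))
Add(Mul(332, Add(l, -286)), Mul(-1, Function('h')(Function('q')(9, -6)))) = Add(Mul(332, Add(-37, -286)), Mul(-1, Add(103, Pow(Add(-2, 9, Mul(-1, -6)), 2), Mul(-223, Add(-2, 9, Mul(-1, -6)))))) = Add(Mul(332, -323), Mul(-1, Add(103, Pow(Add(-2, 9, 6), 2), Mul(-223, Add(-2, 9, 6))))) = Add(-107236, Mul(-1, Add(103, Pow(13, 2), Mul(-223, 13)))) = Add(-107236, Mul(-1, Add(103, 169, -2899))) = Add(-107236, Mul(-1, -2627)) = Add(-107236, 2627) = -104609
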